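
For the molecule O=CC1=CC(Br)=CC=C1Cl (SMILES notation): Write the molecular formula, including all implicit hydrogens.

C7H4BrClO

Walk through each heavy atom and fill implicit hydrogens from standard valence (C 4, N 3, O 2, S 2, halogen 1):
  atom 1: O, bond orders sum to 2 (valence 2) → 0 H
  atom 2: C, bond orders sum to 3 (valence 4) → 1 H
  atom 3: C, bond orders sum to 4 (valence 4) → 0 H
  atom 4: C, bond orders sum to 3 (valence 4) → 1 H
  atom 5: C, bond orders sum to 4 (valence 4) → 0 H
  atom 6: Br (halogen, monovalent) → 0 H
  atom 7: C, bond orders sum to 3 (valence 4) → 1 H
  atom 8: C, bond orders sum to 3 (valence 4) → 1 H
  atom 9: C, bond orders sum to 4 (valence 4) → 0 H
  atom 10: Cl (halogen, monovalent) → 0 H
Totals → C:7, H:4, Br:1, Cl:1, O:1.
In Hill order: C7H4BrClO.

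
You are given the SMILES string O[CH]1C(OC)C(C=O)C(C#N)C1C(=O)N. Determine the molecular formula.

Walk through each heavy atom and fill implicit hydrogens from standard valence (C 4, N 3, O 2, S 2, halogen 1):
  atom 1: O, bond orders sum to 1 (valence 2) → 1 H
  atom 2: C with explicit H count 1
  atom 3: C, bond orders sum to 3 (valence 4) → 1 H
  atom 4: O, bond orders sum to 2 (valence 2) → 0 H
  atom 5: C, bond orders sum to 1 (valence 4) → 3 H
  atom 6: C, bond orders sum to 3 (valence 4) → 1 H
  atom 7: C, bond orders sum to 3 (valence 4) → 1 H
  atom 8: O, bond orders sum to 2 (valence 2) → 0 H
  atom 9: C, bond orders sum to 3 (valence 4) → 1 H
  atom 10: C, bond orders sum to 4 (valence 4) → 0 H
  atom 11: N, bond orders sum to 3 (valence 3) → 0 H
  atom 12: C, bond orders sum to 3 (valence 4) → 1 H
  atom 13: C, bond orders sum to 4 (valence 4) → 0 H
  atom 14: O, bond orders sum to 2 (valence 2) → 0 H
  atom 15: N, bond orders sum to 1 (valence 3) → 2 H
Totals → C:9, H:12, N:2, O:4.
In Hill order: C9H12N2O4.

C9H12N2O4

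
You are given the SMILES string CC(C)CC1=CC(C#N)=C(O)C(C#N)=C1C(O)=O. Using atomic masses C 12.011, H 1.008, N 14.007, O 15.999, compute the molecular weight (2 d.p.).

244.25 g/mol

First, the molecular formula is C13H12N2O3 (counting implicit H from valence).
  C: 13 × 12.011 = 156.143
  H: 12 × 1.008 = 12.096
  N: 2 × 14.007 = 28.014
  O: 3 × 15.999 = 47.997
Sum: 13×12.011 + 12×1.008 + 2×14.007 + 3×15.999 = 244.250 → 244.25 g/mol.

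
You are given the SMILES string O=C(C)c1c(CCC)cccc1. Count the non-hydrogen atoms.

Every atom symbol written in the SMILES (organic subset) is one heavy atom; implicit H are not written.
Heavy atoms by element → C:11, O:1.
Total: 12.

12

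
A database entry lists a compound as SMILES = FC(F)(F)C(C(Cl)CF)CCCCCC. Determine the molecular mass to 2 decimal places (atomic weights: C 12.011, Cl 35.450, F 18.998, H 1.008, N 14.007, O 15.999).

First, the molecular formula is C10H17ClF4 (counting implicit H from valence).
  C: 10 × 12.011 = 120.110
  Cl: 1 × 35.450 = 35.450
  F: 4 × 18.998 = 75.992
  H: 17 × 1.008 = 17.136
Sum: 10×12.011 + 1×35.450 + 4×18.998 + 17×1.008 = 248.688 → 248.69 g/mol.

248.69 g/mol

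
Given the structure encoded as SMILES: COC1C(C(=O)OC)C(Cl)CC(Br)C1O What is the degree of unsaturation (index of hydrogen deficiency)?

2

Degree of unsaturation = (number of rings) + (number of π bonds).
Ring closures in the SMILES: 1.
π bonds: 1 double bond (each 1 DoU) → 1 DoU from unsaturation.
Total DoU = 1 + 1 = 2.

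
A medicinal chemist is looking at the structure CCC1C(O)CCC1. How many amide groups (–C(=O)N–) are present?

Scan the SMILES for the amide motif — none present.
Groups that are present: 1 hydroxyl.

0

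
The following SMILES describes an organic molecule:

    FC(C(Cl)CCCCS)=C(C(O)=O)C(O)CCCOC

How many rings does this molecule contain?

In SMILES, each pair of matching ring-closure digits denotes one ring-closing bond; the number of such bonds equals the number of independent rings.
Ring-closure bonds here: 0.

0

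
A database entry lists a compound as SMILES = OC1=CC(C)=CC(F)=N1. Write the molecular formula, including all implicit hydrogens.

Walk through each heavy atom and fill implicit hydrogens from standard valence (C 4, N 3, O 2, S 2, halogen 1):
  atom 1: O, bond orders sum to 1 (valence 2) → 1 H
  atom 2: C, bond orders sum to 4 (valence 4) → 0 H
  atom 3: C, bond orders sum to 3 (valence 4) → 1 H
  atom 4: C, bond orders sum to 4 (valence 4) → 0 H
  atom 5: C, bond orders sum to 1 (valence 4) → 3 H
  atom 6: C, bond orders sum to 3 (valence 4) → 1 H
  atom 7: C, bond orders sum to 4 (valence 4) → 0 H
  atom 8: F (halogen, monovalent) → 0 H
  atom 9: N, bond orders sum to 3 (valence 3) → 0 H
Totals → C:6, H:6, F:1, N:1, O:1.
In Hill order: C6H6FNO.

C6H6FNO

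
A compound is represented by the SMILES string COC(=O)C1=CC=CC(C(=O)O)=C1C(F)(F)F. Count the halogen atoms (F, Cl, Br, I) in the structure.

Halogen atoms appear at heavy-atom positions 15, 16, 17 (3×F).
Other groups present: 1 carboxylic acid, 1 ester.
Halogen count: 3.

3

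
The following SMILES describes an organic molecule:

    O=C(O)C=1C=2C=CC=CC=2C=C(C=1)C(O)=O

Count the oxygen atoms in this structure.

4

Scan the SMILES for O atoms (remember two-letter symbols like Cl and Br are single atoms).
Oxygen count: 4.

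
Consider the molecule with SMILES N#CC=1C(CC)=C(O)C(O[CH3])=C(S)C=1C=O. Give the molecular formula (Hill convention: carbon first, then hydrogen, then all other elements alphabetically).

C11H11NO3S

Walk through each heavy atom and fill implicit hydrogens from standard valence (C 4, N 3, O 2, S 2, halogen 1):
  atom 1: N, bond orders sum to 3 (valence 3) → 0 H
  atom 2: C, bond orders sum to 4 (valence 4) → 0 H
  atom 3: C, bond orders sum to 4 (valence 4) → 0 H
  atom 4: C, bond orders sum to 4 (valence 4) → 0 H
  atom 5: C, bond orders sum to 2 (valence 4) → 2 H
  atom 6: C, bond orders sum to 1 (valence 4) → 3 H
  atom 7: C, bond orders sum to 4 (valence 4) → 0 H
  atom 8: O, bond orders sum to 1 (valence 2) → 1 H
  atom 9: C, bond orders sum to 4 (valence 4) → 0 H
  atom 10: O, bond orders sum to 2 (valence 2) → 0 H
  atom 11: C with explicit H count 3
  atom 12: C, bond orders sum to 4 (valence 4) → 0 H
  atom 13: S, bond orders sum to 1 (valence 2) → 1 H
  atom 14: C, bond orders sum to 4 (valence 4) → 0 H
  atom 15: C, bond orders sum to 3 (valence 4) → 1 H
  atom 16: O, bond orders sum to 2 (valence 2) → 0 H
Totals → C:11, H:11, N:1, O:3, S:1.
In Hill order: C11H11NO3S.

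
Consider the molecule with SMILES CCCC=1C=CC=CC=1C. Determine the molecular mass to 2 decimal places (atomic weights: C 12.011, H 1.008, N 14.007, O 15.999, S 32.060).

First, the molecular formula is C10H14 (counting implicit H from valence).
  C: 10 × 12.011 = 120.110
  H: 14 × 1.008 = 14.112
Sum: 10×12.011 + 14×1.008 = 134.222 → 134.22 g/mol.

134.22 g/mol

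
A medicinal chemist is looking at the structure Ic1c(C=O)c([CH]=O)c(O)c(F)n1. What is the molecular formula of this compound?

Walk through each heavy atom and fill implicit hydrogens from standard valence (C 4, N 3, O 2, S 2, halogen 1); for lowercase aromatic atoms, an aromatic c carries 1 H when it has two neighbours and 0 H with three, and aromatic n carries 0 H:
  atom 1: I (halogen, monovalent) → 0 H
  atom 2: aromatic c, 3 neighbours → 0 H
  atom 3: aromatic c, 3 neighbours → 0 H
  atom 4: C, bond orders sum to 3 (valence 4) → 1 H
  atom 5: O, bond orders sum to 2 (valence 2) → 0 H
  atom 6: aromatic c, 3 neighbours → 0 H
  atom 7: C with explicit H count 1
  atom 8: O, bond orders sum to 2 (valence 2) → 0 H
  atom 9: aromatic c, 3 neighbours → 0 H
  atom 10: O, bond orders sum to 1 (valence 2) → 1 H
  atom 11: aromatic c, 3 neighbours → 0 H
  atom 12: F (halogen, monovalent) → 0 H
  atom 13: aromatic n, 2 neighbours → 0 H
Totals → C:7, H:3, F:1, I:1, N:1, O:3.

C7H3FINO3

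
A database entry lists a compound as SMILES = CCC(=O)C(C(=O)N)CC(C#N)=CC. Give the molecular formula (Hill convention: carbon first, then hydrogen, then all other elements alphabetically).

Walk through each heavy atom and fill implicit hydrogens from standard valence (C 4, N 3, O 2, S 2, halogen 1):
  atom 1: C, bond orders sum to 1 (valence 4) → 3 H
  atom 2: C, bond orders sum to 2 (valence 4) → 2 H
  atom 3: C, bond orders sum to 4 (valence 4) → 0 H
  atom 4: O, bond orders sum to 2 (valence 2) → 0 H
  atom 5: C, bond orders sum to 3 (valence 4) → 1 H
  atom 6: C, bond orders sum to 4 (valence 4) → 0 H
  atom 7: O, bond orders sum to 2 (valence 2) → 0 H
  atom 8: N, bond orders sum to 1 (valence 3) → 2 H
  atom 9: C, bond orders sum to 2 (valence 4) → 2 H
  atom 10: C, bond orders sum to 4 (valence 4) → 0 H
  atom 11: C, bond orders sum to 4 (valence 4) → 0 H
  atom 12: N, bond orders sum to 3 (valence 3) → 0 H
  atom 13: C, bond orders sum to 3 (valence 4) → 1 H
  atom 14: C, bond orders sum to 1 (valence 4) → 3 H
Totals → C:10, H:14, N:2, O:2.
In Hill order: C10H14N2O2.

C10H14N2O2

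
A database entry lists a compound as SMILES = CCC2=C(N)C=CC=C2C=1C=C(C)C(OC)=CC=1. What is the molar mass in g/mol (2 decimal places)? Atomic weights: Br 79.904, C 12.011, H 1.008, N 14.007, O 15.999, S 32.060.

241.33 g/mol

First, the molecular formula is C16H19NO (counting implicit H from valence).
  C: 16 × 12.011 = 192.176
  H: 19 × 1.008 = 19.152
  N: 1 × 14.007 = 14.007
  O: 1 × 15.999 = 15.999
Sum: 16×12.011 + 19×1.008 + 1×14.007 + 1×15.999 = 241.334 → 241.33 g/mol.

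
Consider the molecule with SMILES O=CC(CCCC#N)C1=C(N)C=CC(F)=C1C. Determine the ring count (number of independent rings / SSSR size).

1

In SMILES, each pair of matching ring-closure digits denotes one ring-closing bond; the number of such bonds equals the number of independent rings.
Ring-closure bonds here: 1.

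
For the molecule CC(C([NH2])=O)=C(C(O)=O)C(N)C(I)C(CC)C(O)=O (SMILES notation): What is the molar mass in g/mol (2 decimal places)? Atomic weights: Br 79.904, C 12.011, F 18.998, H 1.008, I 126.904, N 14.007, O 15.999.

First, the molecular formula is C11H17IN2O5 (counting implicit H from valence).
  C: 11 × 12.011 = 132.121
  H: 17 × 1.008 = 17.136
  I: 1 × 126.904 = 126.904
  N: 2 × 14.007 = 28.014
  O: 5 × 15.999 = 79.995
Sum: 11×12.011 + 17×1.008 + 1×126.904 + 2×14.007 + 5×15.999 = 384.170 → 384.17 g/mol.

384.17 g/mol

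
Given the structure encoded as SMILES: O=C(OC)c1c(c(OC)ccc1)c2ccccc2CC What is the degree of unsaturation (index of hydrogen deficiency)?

Molecular formula: C17H18O3.
DoU = (2C + 2 + N − H − X) / 2, where X is the halogen count and O/S are ignored.
    = (2·17 + 2 + 0 − 18 − 0) / 2 = 18 / 2 = 9.

9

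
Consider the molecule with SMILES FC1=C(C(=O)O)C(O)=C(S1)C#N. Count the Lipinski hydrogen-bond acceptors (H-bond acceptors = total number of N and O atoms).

4

N atoms: 1; O atoms: 3.
Lipinski HBA = 1 + 3 = 4.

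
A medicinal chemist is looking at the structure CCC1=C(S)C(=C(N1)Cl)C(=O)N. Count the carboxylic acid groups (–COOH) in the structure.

Scan the SMILES for the carboxylic acid motif — none present.
Groups that are present: 1 amide, 1 thiol.

0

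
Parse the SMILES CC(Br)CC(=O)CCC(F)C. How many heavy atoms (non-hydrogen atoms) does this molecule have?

11

Every atom symbol written in the SMILES (organic subset) is one heavy atom; implicit H are not written.
Heavy atoms by element → Br:1, C:8, F:1, O:1.
Total: 11.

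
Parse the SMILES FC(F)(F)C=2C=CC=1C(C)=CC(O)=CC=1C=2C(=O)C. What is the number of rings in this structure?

2

In SMILES, each pair of matching ring-closure digits denotes one ring-closing bond; the number of such bonds equals the number of independent rings.
Ring-closure bonds here: 2.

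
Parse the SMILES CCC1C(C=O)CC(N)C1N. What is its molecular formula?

Walk through each heavy atom and fill implicit hydrogens from standard valence (C 4, N 3, O 2, S 2, halogen 1):
  atom 1: C, bond orders sum to 1 (valence 4) → 3 H
  atom 2: C, bond orders sum to 2 (valence 4) → 2 H
  atom 3: C, bond orders sum to 3 (valence 4) → 1 H
  atom 4: C, bond orders sum to 3 (valence 4) → 1 H
  atom 5: C, bond orders sum to 3 (valence 4) → 1 H
  atom 6: O, bond orders sum to 2 (valence 2) → 0 H
  atom 7: C, bond orders sum to 2 (valence 4) → 2 H
  atom 8: C, bond orders sum to 3 (valence 4) → 1 H
  atom 9: N, bond orders sum to 1 (valence 3) → 2 H
  atom 10: C, bond orders sum to 3 (valence 4) → 1 H
  atom 11: N, bond orders sum to 1 (valence 3) → 2 H
Totals → C:8, H:16, N:2, O:1.

C8H16N2O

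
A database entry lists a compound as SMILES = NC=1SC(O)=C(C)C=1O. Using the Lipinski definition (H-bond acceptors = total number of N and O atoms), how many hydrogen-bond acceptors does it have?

N atoms: 1; O atoms: 2.
Lipinski HBA = 1 + 2 = 3.

3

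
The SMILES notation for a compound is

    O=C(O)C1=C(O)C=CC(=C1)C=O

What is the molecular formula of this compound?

C8H6O4

Walk through each heavy atom and fill implicit hydrogens from standard valence (C 4, N 3, O 2, S 2, halogen 1):
  atom 1: O, bond orders sum to 2 (valence 2) → 0 H
  atom 2: C, bond orders sum to 4 (valence 4) → 0 H
  atom 3: O, bond orders sum to 1 (valence 2) → 1 H
  atom 4: C, bond orders sum to 4 (valence 4) → 0 H
  atom 5: C, bond orders sum to 4 (valence 4) → 0 H
  atom 6: O, bond orders sum to 1 (valence 2) → 1 H
  atom 7: C, bond orders sum to 3 (valence 4) → 1 H
  atom 8: C, bond orders sum to 3 (valence 4) → 1 H
  atom 9: C, bond orders sum to 4 (valence 4) → 0 H
  atom 10: C, bond orders sum to 3 (valence 4) → 1 H
  atom 11: C, bond orders sum to 3 (valence 4) → 1 H
  atom 12: O, bond orders sum to 2 (valence 2) → 0 H
Totals → C:8, H:6, O:4.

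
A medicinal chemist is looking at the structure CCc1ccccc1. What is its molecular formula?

C8H10

Walk through each heavy atom and fill implicit hydrogens from standard valence (C 4, N 3, O 2, S 2, halogen 1); for lowercase aromatic atoms, an aromatic c carries 1 H when it has two neighbours and 0 H with three, and aromatic n carries 0 H:
  atom 1: C, bond orders sum to 1 (valence 4) → 3 H
  atom 2: C, bond orders sum to 2 (valence 4) → 2 H
  atom 3: aromatic c, 3 neighbours → 0 H
  atom 4: aromatic c, 2 neighbours → 1 H
  atom 5: aromatic c, 2 neighbours → 1 H
  atom 6: aromatic c, 2 neighbours → 1 H
  atom 7: aromatic c, 2 neighbours → 1 H
  atom 8: aromatic c, 2 neighbours → 1 H
Totals → C:8, H:10.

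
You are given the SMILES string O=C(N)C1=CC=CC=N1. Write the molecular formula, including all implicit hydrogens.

C6H6N2O

Walk through each heavy atom and fill implicit hydrogens from standard valence (C 4, N 3, O 2, S 2, halogen 1):
  atom 1: O, bond orders sum to 2 (valence 2) → 0 H
  atom 2: C, bond orders sum to 4 (valence 4) → 0 H
  atom 3: N, bond orders sum to 1 (valence 3) → 2 H
  atom 4: C, bond orders sum to 4 (valence 4) → 0 H
  atom 5: C, bond orders sum to 3 (valence 4) → 1 H
  atom 6: C, bond orders sum to 3 (valence 4) → 1 H
  atom 7: C, bond orders sum to 3 (valence 4) → 1 H
  atom 8: C, bond orders sum to 3 (valence 4) → 1 H
  atom 9: N, bond orders sum to 3 (valence 3) → 0 H
Totals → C:6, H:6, N:2, O:1.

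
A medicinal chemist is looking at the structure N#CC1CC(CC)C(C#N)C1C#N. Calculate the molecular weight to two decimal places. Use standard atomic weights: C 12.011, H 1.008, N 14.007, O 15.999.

First, the molecular formula is C10H11N3 (counting implicit H from valence).
  C: 10 × 12.011 = 120.110
  H: 11 × 1.008 = 11.088
  N: 3 × 14.007 = 42.021
Sum: 10×12.011 + 11×1.008 + 3×14.007 = 173.219 → 173.22 g/mol.

173.22 g/mol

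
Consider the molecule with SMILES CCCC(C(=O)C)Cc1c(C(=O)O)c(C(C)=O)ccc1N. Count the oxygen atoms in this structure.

4

Scan the SMILES for O atoms (remember two-letter symbols like Cl and Br are single atoms).
Oxygen count: 4.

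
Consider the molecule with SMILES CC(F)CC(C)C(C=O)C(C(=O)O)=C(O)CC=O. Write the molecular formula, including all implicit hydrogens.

C12H17FO5

Walk through each heavy atom and fill implicit hydrogens from standard valence (C 4, N 3, O 2, S 2, halogen 1):
  atom 1: C, bond orders sum to 1 (valence 4) → 3 H
  atom 2: C, bond orders sum to 3 (valence 4) → 1 H
  atom 3: F (halogen, monovalent) → 0 H
  atom 4: C, bond orders sum to 2 (valence 4) → 2 H
  atom 5: C, bond orders sum to 3 (valence 4) → 1 H
  atom 6: C, bond orders sum to 1 (valence 4) → 3 H
  atom 7: C, bond orders sum to 3 (valence 4) → 1 H
  atom 8: C, bond orders sum to 3 (valence 4) → 1 H
  atom 9: O, bond orders sum to 2 (valence 2) → 0 H
  atom 10: C, bond orders sum to 4 (valence 4) → 0 H
  atom 11: C, bond orders sum to 4 (valence 4) → 0 H
  atom 12: O, bond orders sum to 2 (valence 2) → 0 H
  atom 13: O, bond orders sum to 1 (valence 2) → 1 H
  atom 14: C, bond orders sum to 4 (valence 4) → 0 H
  atom 15: O, bond orders sum to 1 (valence 2) → 1 H
  atom 16: C, bond orders sum to 2 (valence 4) → 2 H
  atom 17: C, bond orders sum to 3 (valence 4) → 1 H
  atom 18: O, bond orders sum to 2 (valence 2) → 0 H
Totals → C:12, H:17, F:1, O:5.
In Hill order: C12H17FO5.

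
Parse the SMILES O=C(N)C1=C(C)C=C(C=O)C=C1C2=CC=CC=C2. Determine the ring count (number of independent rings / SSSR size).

In SMILES, each pair of matching ring-closure digits denotes one ring-closing bond; the number of such bonds equals the number of independent rings.
Ring-closure bonds here: 2.

2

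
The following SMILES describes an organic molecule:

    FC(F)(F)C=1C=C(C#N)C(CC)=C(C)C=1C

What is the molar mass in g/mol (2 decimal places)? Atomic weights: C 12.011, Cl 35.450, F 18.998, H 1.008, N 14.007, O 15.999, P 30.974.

227.23 g/mol

First, the molecular formula is C12H12F3N (counting implicit H from valence).
  C: 12 × 12.011 = 144.132
  F: 3 × 18.998 = 56.994
  H: 12 × 1.008 = 12.096
  N: 1 × 14.007 = 14.007
Sum: 12×12.011 + 3×18.998 + 12×1.008 + 1×14.007 = 227.229 → 227.23 g/mol.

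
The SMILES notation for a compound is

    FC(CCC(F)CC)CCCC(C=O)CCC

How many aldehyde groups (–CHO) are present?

The aldehyde motif appears at heavy-atom position 13 in the SMILES.
Aldehyde count: 1.

1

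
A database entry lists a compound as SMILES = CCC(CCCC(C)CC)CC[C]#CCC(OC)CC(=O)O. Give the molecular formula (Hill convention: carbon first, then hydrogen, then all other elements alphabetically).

Walk through each heavy atom and fill implicit hydrogens from standard valence (C 4, N 3, O 2, S 2, halogen 1):
  atom 1: C, bond orders sum to 1 (valence 4) → 3 H
  atom 2: C, bond orders sum to 2 (valence 4) → 2 H
  atom 3: C, bond orders sum to 3 (valence 4) → 1 H
  atom 4: C, bond orders sum to 2 (valence 4) → 2 H
  atom 5: C, bond orders sum to 2 (valence 4) → 2 H
  atom 6: C, bond orders sum to 2 (valence 4) → 2 H
  atom 7: C, bond orders sum to 3 (valence 4) → 1 H
  atom 8: C, bond orders sum to 1 (valence 4) → 3 H
  atom 9: C, bond orders sum to 2 (valence 4) → 2 H
  atom 10: C, bond orders sum to 1 (valence 4) → 3 H
  atom 11: C, bond orders sum to 2 (valence 4) → 2 H
  atom 12: C, bond orders sum to 2 (valence 4) → 2 H
  atom 13: C with explicit H count 0
  atom 14: C, bond orders sum to 4 (valence 4) → 0 H
  atom 15: C, bond orders sum to 2 (valence 4) → 2 H
  atom 16: C, bond orders sum to 3 (valence 4) → 1 H
  atom 17: O, bond orders sum to 2 (valence 2) → 0 H
  atom 18: C, bond orders sum to 1 (valence 4) → 3 H
  atom 19: C, bond orders sum to 2 (valence 4) → 2 H
  atom 20: C, bond orders sum to 4 (valence 4) → 0 H
  atom 21: O, bond orders sum to 2 (valence 2) → 0 H
  atom 22: O, bond orders sum to 1 (valence 2) → 1 H
Totals → C:19, H:34, O:3.
In Hill order: C19H34O3.

C19H34O3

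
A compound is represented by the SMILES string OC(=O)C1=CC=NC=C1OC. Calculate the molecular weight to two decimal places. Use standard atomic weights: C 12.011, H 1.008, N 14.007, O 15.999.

First, the molecular formula is C7H7NO3 (counting implicit H from valence).
  C: 7 × 12.011 = 84.077
  H: 7 × 1.008 = 7.056
  N: 1 × 14.007 = 14.007
  O: 3 × 15.999 = 47.997
Sum: 7×12.011 + 7×1.008 + 1×14.007 + 3×15.999 = 153.137 → 153.14 g/mol.

153.14 g/mol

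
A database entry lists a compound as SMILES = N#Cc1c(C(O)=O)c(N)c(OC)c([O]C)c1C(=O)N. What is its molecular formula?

C11H11N3O5

Walk through each heavy atom and fill implicit hydrogens from standard valence (C 4, N 3, O 2, S 2, halogen 1); for lowercase aromatic atoms, an aromatic c carries 1 H when it has two neighbours and 0 H with three, and aromatic n carries 0 H:
  atom 1: N, bond orders sum to 3 (valence 3) → 0 H
  atom 2: C, bond orders sum to 4 (valence 4) → 0 H
  atom 3: aromatic c, 3 neighbours → 0 H
  atom 4: aromatic c, 3 neighbours → 0 H
  atom 5: C, bond orders sum to 4 (valence 4) → 0 H
  atom 6: O, bond orders sum to 1 (valence 2) → 1 H
  atom 7: O, bond orders sum to 2 (valence 2) → 0 H
  atom 8: aromatic c, 3 neighbours → 0 H
  atom 9: N, bond orders sum to 1 (valence 3) → 2 H
  atom 10: aromatic c, 3 neighbours → 0 H
  atom 11: O, bond orders sum to 2 (valence 2) → 0 H
  atom 12: C, bond orders sum to 1 (valence 4) → 3 H
  atom 13: aromatic c, 3 neighbours → 0 H
  atom 14: O with explicit H count 0
  atom 15: C, bond orders sum to 1 (valence 4) → 3 H
  atom 16: aromatic c, 3 neighbours → 0 H
  atom 17: C, bond orders sum to 4 (valence 4) → 0 H
  atom 18: O, bond orders sum to 2 (valence 2) → 0 H
  atom 19: N, bond orders sum to 1 (valence 3) → 2 H
Totals → C:11, H:11, N:3, O:5.
In Hill order: C11H11N3O5.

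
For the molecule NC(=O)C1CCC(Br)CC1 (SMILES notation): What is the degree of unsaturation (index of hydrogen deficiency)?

Degree of unsaturation = (number of rings) + (number of π bonds).
Ring closures in the SMILES: 1.
π bonds: 1 double bond (each 1 DoU) → 1 DoU from unsaturation.
Total DoU = 1 + 1 = 2.

2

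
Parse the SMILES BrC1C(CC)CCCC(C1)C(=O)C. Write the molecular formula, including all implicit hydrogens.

Walk through each heavy atom and fill implicit hydrogens from standard valence (C 4, N 3, O 2, S 2, halogen 1):
  atom 1: Br (halogen, monovalent) → 0 H
  atom 2: C, bond orders sum to 3 (valence 4) → 1 H
  atom 3: C, bond orders sum to 3 (valence 4) → 1 H
  atom 4: C, bond orders sum to 2 (valence 4) → 2 H
  atom 5: C, bond orders sum to 1 (valence 4) → 3 H
  atom 6: C, bond orders sum to 2 (valence 4) → 2 H
  atom 7: C, bond orders sum to 2 (valence 4) → 2 H
  atom 8: C, bond orders sum to 2 (valence 4) → 2 H
  atom 9: C, bond orders sum to 3 (valence 4) → 1 H
  atom 10: C, bond orders sum to 2 (valence 4) → 2 H
  atom 11: C, bond orders sum to 4 (valence 4) → 0 H
  atom 12: O, bond orders sum to 2 (valence 2) → 0 H
  atom 13: C, bond orders sum to 1 (valence 4) → 3 H
Totals → C:11, H:19, Br:1, O:1.
In Hill order: C11H19BrO.

C11H19BrO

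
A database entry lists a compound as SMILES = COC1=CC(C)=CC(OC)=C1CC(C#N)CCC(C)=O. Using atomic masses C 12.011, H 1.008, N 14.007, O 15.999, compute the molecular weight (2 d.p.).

275.35 g/mol

First, the molecular formula is C16H21NO3 (counting implicit H from valence).
  C: 16 × 12.011 = 192.176
  H: 21 × 1.008 = 21.168
  N: 1 × 14.007 = 14.007
  O: 3 × 15.999 = 47.997
Sum: 16×12.011 + 21×1.008 + 1×14.007 + 3×15.999 = 275.348 → 275.35 g/mol.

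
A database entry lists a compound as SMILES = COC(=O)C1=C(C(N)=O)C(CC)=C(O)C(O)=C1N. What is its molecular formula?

C11H14N2O5

Walk through each heavy atom and fill implicit hydrogens from standard valence (C 4, N 3, O 2, S 2, halogen 1):
  atom 1: C, bond orders sum to 1 (valence 4) → 3 H
  atom 2: O, bond orders sum to 2 (valence 2) → 0 H
  atom 3: C, bond orders sum to 4 (valence 4) → 0 H
  atom 4: O, bond orders sum to 2 (valence 2) → 0 H
  atom 5: C, bond orders sum to 4 (valence 4) → 0 H
  atom 6: C, bond orders sum to 4 (valence 4) → 0 H
  atom 7: C, bond orders sum to 4 (valence 4) → 0 H
  atom 8: N, bond orders sum to 1 (valence 3) → 2 H
  atom 9: O, bond orders sum to 2 (valence 2) → 0 H
  atom 10: C, bond orders sum to 4 (valence 4) → 0 H
  atom 11: C, bond orders sum to 2 (valence 4) → 2 H
  atom 12: C, bond orders sum to 1 (valence 4) → 3 H
  atom 13: C, bond orders sum to 4 (valence 4) → 0 H
  atom 14: O, bond orders sum to 1 (valence 2) → 1 H
  atom 15: C, bond orders sum to 4 (valence 4) → 0 H
  atom 16: O, bond orders sum to 1 (valence 2) → 1 H
  atom 17: C, bond orders sum to 4 (valence 4) → 0 H
  atom 18: N, bond orders sum to 1 (valence 3) → 2 H
Totals → C:11, H:14, N:2, O:5.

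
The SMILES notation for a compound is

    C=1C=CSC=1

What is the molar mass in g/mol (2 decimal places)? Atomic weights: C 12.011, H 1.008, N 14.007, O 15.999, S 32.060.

First, the molecular formula is C4H4S (counting implicit H from valence).
  C: 4 × 12.011 = 48.044
  H: 4 × 1.008 = 4.032
  S: 1 × 32.060 = 32.060
Sum: 4×12.011 + 4×1.008 + 1×32.060 = 84.136 → 84.14 g/mol.

84.14 g/mol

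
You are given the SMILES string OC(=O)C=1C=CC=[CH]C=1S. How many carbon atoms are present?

7

Count every carbon token in the SMILES (each C, including those in ring-closure positions and inside branches).
Carbon count: 7.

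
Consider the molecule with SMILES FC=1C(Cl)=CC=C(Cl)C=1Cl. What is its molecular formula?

C6H2Cl3F

Walk through each heavy atom and fill implicit hydrogens from standard valence (C 4, N 3, O 2, S 2, halogen 1):
  atom 1: F (halogen, monovalent) → 0 H
  atom 2: C, bond orders sum to 4 (valence 4) → 0 H
  atom 3: C, bond orders sum to 4 (valence 4) → 0 H
  atom 4: Cl (halogen, monovalent) → 0 H
  atom 5: C, bond orders sum to 3 (valence 4) → 1 H
  atom 6: C, bond orders sum to 3 (valence 4) → 1 H
  atom 7: C, bond orders sum to 4 (valence 4) → 0 H
  atom 8: Cl (halogen, monovalent) → 0 H
  atom 9: C, bond orders sum to 4 (valence 4) → 0 H
  atom 10: Cl (halogen, monovalent) → 0 H
Totals → C:6, H:2, Cl:3, F:1.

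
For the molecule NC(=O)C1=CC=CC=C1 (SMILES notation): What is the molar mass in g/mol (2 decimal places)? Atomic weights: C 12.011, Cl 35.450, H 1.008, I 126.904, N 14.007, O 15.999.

First, the molecular formula is C7H7NO (counting implicit H from valence).
  C: 7 × 12.011 = 84.077
  H: 7 × 1.008 = 7.056
  N: 1 × 14.007 = 14.007
  O: 1 × 15.999 = 15.999
Sum: 7×12.011 + 7×1.008 + 1×14.007 + 1×15.999 = 121.139 → 121.14 g/mol.

121.14 g/mol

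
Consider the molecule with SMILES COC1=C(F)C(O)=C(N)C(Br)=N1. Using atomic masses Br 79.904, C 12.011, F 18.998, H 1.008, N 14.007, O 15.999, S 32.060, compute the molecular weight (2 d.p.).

First, the molecular formula is C6H6BrFN2O2 (counting implicit H from valence).
  Br: 1 × 79.904 = 79.904
  C: 6 × 12.011 = 72.066
  F: 1 × 18.998 = 18.998
  H: 6 × 1.008 = 6.048
  N: 2 × 14.007 = 28.014
  O: 2 × 15.999 = 31.998
Sum: 1×79.904 + 6×12.011 + 1×18.998 + 6×1.008 + 2×14.007 + 2×15.999 = 237.028 → 237.03 g/mol.

237.03 g/mol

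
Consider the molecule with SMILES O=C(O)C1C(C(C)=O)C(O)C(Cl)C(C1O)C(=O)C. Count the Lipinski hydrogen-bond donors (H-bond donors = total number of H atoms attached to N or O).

Donors: find every N or O and count the H atoms it carries.
  atom 1 (O): bond orders sum to 2 → 0 H
  atom 3 (O): bond orders sum to 1 → 1 H
  atom 8 (O): bond orders sum to 2 → 0 H
  atom 10 (O): bond orders sum to 1 → 1 H
  atom 15 (O): bond orders sum to 1 → 1 H
  atom 17 (O): bond orders sum to 2 → 0 H
Lipinski HBD = 3.

3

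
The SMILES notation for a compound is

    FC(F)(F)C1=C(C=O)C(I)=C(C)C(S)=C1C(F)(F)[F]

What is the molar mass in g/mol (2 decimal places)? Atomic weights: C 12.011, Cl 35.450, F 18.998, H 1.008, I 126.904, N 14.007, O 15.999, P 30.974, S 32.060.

414.10 g/mol

First, the molecular formula is C10H5F6IOS (counting implicit H from valence).
  C: 10 × 12.011 = 120.110
  F: 6 × 18.998 = 113.988
  H: 5 × 1.008 = 5.040
  I: 1 × 126.904 = 126.904
  O: 1 × 15.999 = 15.999
  S: 1 × 32.060 = 32.060
Sum: 10×12.011 + 6×18.998 + 5×1.008 + 1×126.904 + 1×15.999 + 1×32.060 = 414.101 → 414.10 g/mol.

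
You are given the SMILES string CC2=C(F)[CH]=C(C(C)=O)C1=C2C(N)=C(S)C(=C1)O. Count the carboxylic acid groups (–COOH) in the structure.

0

Scan the SMILES for the carboxylic acid motif — none present.
Groups that are present: 1 hydroxyl, 1 ketone, 1 primary amine, 1 thiol.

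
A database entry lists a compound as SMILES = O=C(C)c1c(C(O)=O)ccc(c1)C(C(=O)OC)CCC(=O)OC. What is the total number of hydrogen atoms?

Walk through each heavy atom and fill implicit hydrogens from standard valence (C 4, N 3, O 2, S 2, halogen 1); for lowercase aromatic atoms, an aromatic c carries 1 H when it has two neighbours and 0 H with three, and aromatic n carries 0 H:
  atom 1: O, bond orders sum to 2 (valence 2) → 0 H
  atom 2: C, bond orders sum to 4 (valence 4) → 0 H
  atom 3: C, bond orders sum to 1 (valence 4) → 3 H
  atom 4: aromatic c, 3 neighbours → 0 H
  atom 5: aromatic c, 3 neighbours → 0 H
  atom 6: C, bond orders sum to 4 (valence 4) → 0 H
  atom 7: O, bond orders sum to 1 (valence 2) → 1 H
  atom 8: O, bond orders sum to 2 (valence 2) → 0 H
  atom 9: aromatic c, 2 neighbours → 1 H
  atom 10: aromatic c, 2 neighbours → 1 H
  atom 11: aromatic c, 3 neighbours → 0 H
  atom 12: aromatic c, 2 neighbours → 1 H
  atom 13: C, bond orders sum to 3 (valence 4) → 1 H
  atom 14: C, bond orders sum to 4 (valence 4) → 0 H
  atom 15: O, bond orders sum to 2 (valence 2) → 0 H
  atom 16: O, bond orders sum to 2 (valence 2) → 0 H
  atom 17: C, bond orders sum to 1 (valence 4) → 3 H
  atom 18: C, bond orders sum to 2 (valence 4) → 2 H
  atom 19: C, bond orders sum to 2 (valence 4) → 2 H
  atom 20: C, bond orders sum to 4 (valence 4) → 0 H
  atom 21: O, bond orders sum to 2 (valence 2) → 0 H
  atom 22: O, bond orders sum to 2 (valence 2) → 0 H
  atom 23: C, bond orders sum to 1 (valence 4) → 3 H
Total hydrogens: 18.

18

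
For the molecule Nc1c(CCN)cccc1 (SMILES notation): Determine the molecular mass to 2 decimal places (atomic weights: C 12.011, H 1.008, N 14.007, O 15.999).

136.20 g/mol

First, the molecular formula is C8H12N2 (counting implicit H from valence).
  C: 8 × 12.011 = 96.088
  H: 12 × 1.008 = 12.096
  N: 2 × 14.007 = 28.014
Sum: 8×12.011 + 12×1.008 + 2×14.007 = 136.198 → 136.20 g/mol.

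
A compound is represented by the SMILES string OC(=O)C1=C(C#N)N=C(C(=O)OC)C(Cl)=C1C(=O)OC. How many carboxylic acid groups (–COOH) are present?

The carboxylic acid motif appears at heavy-atom position 2 in the SMILES.
Other groups present: 2 ester, 1 nitrile.
Carboxylic acid count: 1.

1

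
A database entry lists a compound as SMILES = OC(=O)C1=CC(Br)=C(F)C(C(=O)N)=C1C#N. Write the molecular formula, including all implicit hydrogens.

C9H4BrFN2O3

Walk through each heavy atom and fill implicit hydrogens from standard valence (C 4, N 3, O 2, S 2, halogen 1):
  atom 1: O, bond orders sum to 1 (valence 2) → 1 H
  atom 2: C, bond orders sum to 4 (valence 4) → 0 H
  atom 3: O, bond orders sum to 2 (valence 2) → 0 H
  atom 4: C, bond orders sum to 4 (valence 4) → 0 H
  atom 5: C, bond orders sum to 3 (valence 4) → 1 H
  atom 6: C, bond orders sum to 4 (valence 4) → 0 H
  atom 7: Br (halogen, monovalent) → 0 H
  atom 8: C, bond orders sum to 4 (valence 4) → 0 H
  atom 9: F (halogen, monovalent) → 0 H
  atom 10: C, bond orders sum to 4 (valence 4) → 0 H
  atom 11: C, bond orders sum to 4 (valence 4) → 0 H
  atom 12: O, bond orders sum to 2 (valence 2) → 0 H
  atom 13: N, bond orders sum to 1 (valence 3) → 2 H
  atom 14: C, bond orders sum to 4 (valence 4) → 0 H
  atom 15: C, bond orders sum to 4 (valence 4) → 0 H
  atom 16: N, bond orders sum to 3 (valence 3) → 0 H
Totals → C:9, H:4, Br:1, F:1, N:2, O:3.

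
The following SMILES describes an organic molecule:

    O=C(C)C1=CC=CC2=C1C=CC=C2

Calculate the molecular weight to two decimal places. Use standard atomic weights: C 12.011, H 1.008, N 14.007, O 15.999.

170.21 g/mol

First, the molecular formula is C12H10O (counting implicit H from valence).
  C: 12 × 12.011 = 144.132
  H: 10 × 1.008 = 10.080
  O: 1 × 15.999 = 15.999
Sum: 12×12.011 + 10×1.008 + 1×15.999 = 170.211 → 170.21 g/mol.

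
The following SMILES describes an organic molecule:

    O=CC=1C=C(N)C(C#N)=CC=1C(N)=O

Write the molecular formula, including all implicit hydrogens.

Walk through each heavy atom and fill implicit hydrogens from standard valence (C 4, N 3, O 2, S 2, halogen 1):
  atom 1: O, bond orders sum to 2 (valence 2) → 0 H
  atom 2: C, bond orders sum to 3 (valence 4) → 1 H
  atom 3: C, bond orders sum to 4 (valence 4) → 0 H
  atom 4: C, bond orders sum to 3 (valence 4) → 1 H
  atom 5: C, bond orders sum to 4 (valence 4) → 0 H
  atom 6: N, bond orders sum to 1 (valence 3) → 2 H
  atom 7: C, bond orders sum to 4 (valence 4) → 0 H
  atom 8: C, bond orders sum to 4 (valence 4) → 0 H
  atom 9: N, bond orders sum to 3 (valence 3) → 0 H
  atom 10: C, bond orders sum to 3 (valence 4) → 1 H
  atom 11: C, bond orders sum to 4 (valence 4) → 0 H
  atom 12: C, bond orders sum to 4 (valence 4) → 0 H
  atom 13: N, bond orders sum to 1 (valence 3) → 2 H
  atom 14: O, bond orders sum to 2 (valence 2) → 0 H
Totals → C:9, H:7, N:3, O:2.

C9H7N3O2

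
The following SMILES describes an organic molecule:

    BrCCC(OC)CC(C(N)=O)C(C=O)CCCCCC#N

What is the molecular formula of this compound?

C15H25BrN2O3

Walk through each heavy atom and fill implicit hydrogens from standard valence (C 4, N 3, O 2, S 2, halogen 1):
  atom 1: Br (halogen, monovalent) → 0 H
  atom 2: C, bond orders sum to 2 (valence 4) → 2 H
  atom 3: C, bond orders sum to 2 (valence 4) → 2 H
  atom 4: C, bond orders sum to 3 (valence 4) → 1 H
  atom 5: O, bond orders sum to 2 (valence 2) → 0 H
  atom 6: C, bond orders sum to 1 (valence 4) → 3 H
  atom 7: C, bond orders sum to 2 (valence 4) → 2 H
  atom 8: C, bond orders sum to 3 (valence 4) → 1 H
  atom 9: C, bond orders sum to 4 (valence 4) → 0 H
  atom 10: N, bond orders sum to 1 (valence 3) → 2 H
  atom 11: O, bond orders sum to 2 (valence 2) → 0 H
  atom 12: C, bond orders sum to 3 (valence 4) → 1 H
  atom 13: C, bond orders sum to 3 (valence 4) → 1 H
  atom 14: O, bond orders sum to 2 (valence 2) → 0 H
  atom 15: C, bond orders sum to 2 (valence 4) → 2 H
  atom 16: C, bond orders sum to 2 (valence 4) → 2 H
  atom 17: C, bond orders sum to 2 (valence 4) → 2 H
  atom 18: C, bond orders sum to 2 (valence 4) → 2 H
  atom 19: C, bond orders sum to 2 (valence 4) → 2 H
  atom 20: C, bond orders sum to 4 (valence 4) → 0 H
  atom 21: N, bond orders sum to 3 (valence 3) → 0 H
Totals → C:15, H:25, Br:1, N:2, O:3.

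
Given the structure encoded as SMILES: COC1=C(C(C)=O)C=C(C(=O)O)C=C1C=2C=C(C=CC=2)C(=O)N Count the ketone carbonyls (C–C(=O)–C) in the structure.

1

The ketone motif appears at heavy-atom position 5 in the SMILES.
Other groups present: 1 amide, 1 carboxylic acid, 1 ether.
Ketone count: 1.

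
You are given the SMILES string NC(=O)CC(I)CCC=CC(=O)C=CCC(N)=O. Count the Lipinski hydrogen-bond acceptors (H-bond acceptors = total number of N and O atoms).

5

N atoms: 2; O atoms: 3.
Lipinski HBA = 2 + 3 = 5.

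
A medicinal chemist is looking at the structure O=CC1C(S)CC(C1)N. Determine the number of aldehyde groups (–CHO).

The aldehyde motif appears at heavy-atom position 2 in the SMILES.
Other groups present: 1 primary amine, 1 thiol.
Aldehyde count: 1.

1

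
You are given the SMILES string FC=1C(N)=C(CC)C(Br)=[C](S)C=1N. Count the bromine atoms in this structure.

Scan the SMILES for Br atoms (remember two-letter symbols like Cl and Br are single atoms).
Bromine count: 1.

1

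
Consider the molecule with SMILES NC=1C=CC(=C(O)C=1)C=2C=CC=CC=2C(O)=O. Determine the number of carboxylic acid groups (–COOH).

1

The carboxylic acid motif appears at heavy-atom position 15 in the SMILES.
Other groups present: 1 hydroxyl, 1 primary amine.
Carboxylic acid count: 1.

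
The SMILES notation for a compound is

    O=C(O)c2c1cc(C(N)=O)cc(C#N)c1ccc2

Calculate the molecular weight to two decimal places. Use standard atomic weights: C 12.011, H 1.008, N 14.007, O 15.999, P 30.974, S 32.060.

240.22 g/mol

First, the molecular formula is C13H8N2O3 (counting implicit H from valence).
  C: 13 × 12.011 = 156.143
  H: 8 × 1.008 = 8.064
  N: 2 × 14.007 = 28.014
  O: 3 × 15.999 = 47.997
Sum: 13×12.011 + 8×1.008 + 2×14.007 + 3×15.999 = 240.218 → 240.22 g/mol.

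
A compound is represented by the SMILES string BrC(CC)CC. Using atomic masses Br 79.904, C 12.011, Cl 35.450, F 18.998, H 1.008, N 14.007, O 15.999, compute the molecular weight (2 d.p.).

151.05 g/mol

First, the molecular formula is C5H11Br (counting implicit H from valence).
  Br: 1 × 79.904 = 79.904
  C: 5 × 12.011 = 60.055
  H: 11 × 1.008 = 11.088
Sum: 1×79.904 + 5×12.011 + 11×1.008 = 151.047 → 151.05 g/mol.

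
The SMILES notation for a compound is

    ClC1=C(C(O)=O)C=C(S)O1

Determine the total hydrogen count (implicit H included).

Walk through each heavy atom and fill implicit hydrogens from standard valence (C 4, N 3, O 2, S 2, halogen 1):
  atom 1: Cl (halogen, monovalent) → 0 H
  atom 2: C, bond orders sum to 4 (valence 4) → 0 H
  atom 3: C, bond orders sum to 4 (valence 4) → 0 H
  atom 4: C, bond orders sum to 4 (valence 4) → 0 H
  atom 5: O, bond orders sum to 1 (valence 2) → 1 H
  atom 6: O, bond orders sum to 2 (valence 2) → 0 H
  atom 7: C, bond orders sum to 3 (valence 4) → 1 H
  atom 8: C, bond orders sum to 4 (valence 4) → 0 H
  atom 9: S, bond orders sum to 1 (valence 2) → 1 H
  atom 10: O, bond orders sum to 2 (valence 2) → 0 H
Total hydrogens: 3.

3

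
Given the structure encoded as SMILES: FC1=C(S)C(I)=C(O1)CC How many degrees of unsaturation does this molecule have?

3

Degree of unsaturation = (number of rings) + (number of π bonds).
Ring closures in the SMILES: 1.
π bonds: 2 double bonds (each 1 DoU) → 2 DoU from unsaturation.
Total DoU = 1 + 2 = 3.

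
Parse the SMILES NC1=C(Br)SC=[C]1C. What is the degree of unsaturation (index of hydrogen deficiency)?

3

Degree of unsaturation = (number of rings) + (number of π bonds).
Ring closures in the SMILES: 1.
π bonds: 2 double bonds (each 1 DoU) → 2 DoU from unsaturation.
Total DoU = 1 + 2 = 3.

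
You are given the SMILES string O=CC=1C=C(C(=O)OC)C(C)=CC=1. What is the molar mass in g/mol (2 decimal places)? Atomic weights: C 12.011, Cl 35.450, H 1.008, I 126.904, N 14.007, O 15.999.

First, the molecular formula is C10H10O3 (counting implicit H from valence).
  C: 10 × 12.011 = 120.110
  H: 10 × 1.008 = 10.080
  O: 3 × 15.999 = 47.997
Sum: 10×12.011 + 10×1.008 + 3×15.999 = 178.187 → 178.19 g/mol.

178.19 g/mol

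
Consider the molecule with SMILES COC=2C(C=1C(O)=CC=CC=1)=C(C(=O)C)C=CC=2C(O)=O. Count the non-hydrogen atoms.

21

Every atom symbol written in the SMILES (organic subset) is one heavy atom; implicit H are not written.
Heavy atoms by element → C:16, O:5.
Total: 21.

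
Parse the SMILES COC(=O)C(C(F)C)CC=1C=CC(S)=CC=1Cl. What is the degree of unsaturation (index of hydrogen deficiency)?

Molecular formula: C12H14ClFO2S.
DoU = (2C + 2 + N − H − X) / 2, where X is the halogen count and O/S are ignored.
    = (2·12 + 2 + 0 − 14 − 2) / 2 = 10 / 2 = 5.

5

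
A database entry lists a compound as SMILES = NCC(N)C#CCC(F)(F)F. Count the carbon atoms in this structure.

6

Count every carbon token in the SMILES (each C, including those in ring-closure positions and inside branches).
Carbon count: 6.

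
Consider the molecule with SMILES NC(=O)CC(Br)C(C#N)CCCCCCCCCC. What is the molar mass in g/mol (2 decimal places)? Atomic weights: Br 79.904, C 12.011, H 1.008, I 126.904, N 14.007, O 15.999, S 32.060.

331.30 g/mol

First, the molecular formula is C15H27BrN2O (counting implicit H from valence).
  Br: 1 × 79.904 = 79.904
  C: 15 × 12.011 = 180.165
  H: 27 × 1.008 = 27.216
  N: 2 × 14.007 = 28.014
  O: 1 × 15.999 = 15.999
Sum: 1×79.904 + 15×12.011 + 27×1.008 + 2×14.007 + 1×15.999 = 331.298 → 331.30 g/mol.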